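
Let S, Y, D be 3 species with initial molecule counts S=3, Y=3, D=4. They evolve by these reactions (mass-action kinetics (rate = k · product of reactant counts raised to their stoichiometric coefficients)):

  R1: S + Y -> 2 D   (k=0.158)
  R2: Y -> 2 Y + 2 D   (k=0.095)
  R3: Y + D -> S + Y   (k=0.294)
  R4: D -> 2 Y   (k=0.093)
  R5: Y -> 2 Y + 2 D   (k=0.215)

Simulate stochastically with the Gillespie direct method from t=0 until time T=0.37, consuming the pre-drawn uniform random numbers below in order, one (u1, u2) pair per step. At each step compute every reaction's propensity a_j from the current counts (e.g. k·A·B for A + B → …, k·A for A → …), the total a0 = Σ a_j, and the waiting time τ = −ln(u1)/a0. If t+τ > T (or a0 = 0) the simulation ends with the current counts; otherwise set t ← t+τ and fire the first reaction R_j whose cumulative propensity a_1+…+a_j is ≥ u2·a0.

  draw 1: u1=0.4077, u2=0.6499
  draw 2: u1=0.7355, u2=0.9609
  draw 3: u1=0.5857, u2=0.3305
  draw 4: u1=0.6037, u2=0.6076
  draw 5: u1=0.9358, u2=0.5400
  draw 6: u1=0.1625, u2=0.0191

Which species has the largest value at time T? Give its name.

t=0.000: S=3 Y=3 D=4
Draw 1: a1=1.422, a2=0.285, a3=3.528, a4=0.372, a5=0.645, a0=6.252; τ=−ln(0.4077)/6.252=0.144 → t=0.144; u2·a0=0.6499·6.252=4.063; a1+a2=1.707 < 4.063 ≤ a1+…+a3=5.235 → R3 fires; S=4 Y=3 D=3
Draw 2: a1=1.896, a2=0.285, a3=2.646, a4=0.279, a5=0.645, a0=5.751; τ=−ln(0.7355)/5.751=0.053 → t=0.197; u2·a0=0.9609·5.751=5.526; a1+…+a4=5.106 < 5.526 ≤ a1+…+a5=5.751 → R5 fires; S=4 Y=4 D=5
Draw 3: a1=2.528, a2=0.380, a3=5.880, a4=0.465, a5=0.860, a0=10.113; τ=−ln(0.5857)/10.113=0.053 → t=0.250; u2·a0=0.3305·10.113=3.342; a1+a2=2.908 < 3.342 ≤ a1+…+a3=8.788 → R3 fires; S=5 Y=4 D=4
Draw 4: a1=3.160, a2=0.380, a3=4.704, a4=0.372, a5=0.860, a0=9.476; τ=−ln(0.6037)/9.476=0.053 → t=0.303; u2·a0=0.6076·9.476=5.758; a1+a2=3.540 < 5.758 ≤ a1+…+a3=8.244 → R3 fires; S=6 Y=4 D=3
Draw 5: a1=3.792, a2=0.380, a3=3.528, a4=0.279, a5=0.860, a0=8.839; τ=−ln(0.9358)/8.839=0.008 → t=0.311; u2·a0=0.5400·8.839=4.773; a1+a2=4.172 < 4.773 ≤ a1+…+a3=7.700 → R3 fires; S=7 Y=4 D=2
Draw 6: a1=4.424, a2=0.380, a3=2.352, a4=0.186, a5=0.860, a0=8.202; τ=−ln(0.1625)/8.202=0.222 → t=0.532 > T=0.37: stop.
At T=0.37: S=7 Y=4 D=2; the largest is S.

Dominant species at T: S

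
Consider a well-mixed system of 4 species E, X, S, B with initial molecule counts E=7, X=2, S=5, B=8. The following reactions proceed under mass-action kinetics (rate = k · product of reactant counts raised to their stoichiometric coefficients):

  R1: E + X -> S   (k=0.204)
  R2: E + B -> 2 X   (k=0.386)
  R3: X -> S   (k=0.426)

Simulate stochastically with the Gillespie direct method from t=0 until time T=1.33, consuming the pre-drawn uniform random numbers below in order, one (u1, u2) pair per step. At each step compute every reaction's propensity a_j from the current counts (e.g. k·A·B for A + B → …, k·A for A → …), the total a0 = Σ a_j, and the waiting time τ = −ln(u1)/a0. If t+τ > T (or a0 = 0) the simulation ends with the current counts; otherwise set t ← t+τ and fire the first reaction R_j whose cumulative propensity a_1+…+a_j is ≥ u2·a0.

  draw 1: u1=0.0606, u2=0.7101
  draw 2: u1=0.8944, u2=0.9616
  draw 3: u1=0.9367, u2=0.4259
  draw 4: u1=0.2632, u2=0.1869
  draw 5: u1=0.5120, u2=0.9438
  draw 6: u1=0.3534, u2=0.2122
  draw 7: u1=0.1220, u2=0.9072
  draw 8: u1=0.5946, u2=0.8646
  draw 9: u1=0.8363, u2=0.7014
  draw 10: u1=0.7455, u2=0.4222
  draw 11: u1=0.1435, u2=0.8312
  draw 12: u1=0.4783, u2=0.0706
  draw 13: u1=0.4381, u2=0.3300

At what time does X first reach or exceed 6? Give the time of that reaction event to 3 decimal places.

Threshold first reached at t = 0.621

t=0.000: E=7 X=2 S=5 B=8
Draw 1: a1=2.856, a2=21.616, a3=0.852, a0=25.324; τ=−ln(0.0606)/25.324=0.111 → t=0.111; u2·a0=0.7101·25.324=17.983; a1=2.856 < 17.983 ≤ a1+a2=24.472 → R2 fires; E=6 X=4 S=5 B=7
Draw 2: a1=4.896, a2=16.212, a3=1.704, a0=22.812; τ=−ln(0.8944)/22.812=0.005 → t=0.116; u2·a0=0.9616·22.812=21.936; a1+a2=21.108 < 21.936 ≤ a1+…+a3=22.812 → R3 fires; E=6 X=3 S=6 B=7
Draw 3: a1=3.672, a2=16.212, a3=1.278, a0=21.162; τ=−ln(0.9367)/21.162=0.003 → t=0.119; u2·a0=0.4259·21.162=9.013; a1=3.672 < 9.013 ≤ a1+a2=19.884 → R2 fires; E=5 X=5 S=6 B=6
Draw 4: a1=5.100, a2=11.580, a3=2.130, a0=18.810; τ=−ln(0.2632)/18.810=0.071 → t=0.190; u2·a0=0.1869·18.810=3.516 ≤ a1=5.100 → R1 fires; E=4 X=4 S=7 B=6
Draw 5: a1=3.264, a2=9.264, a3=1.704, a0=14.232; τ=−ln(0.5120)/14.232=0.047 → t=0.237; u2·a0=0.9438·14.232=13.432; a1+a2=12.528 < 13.432 ≤ a1+…+a3=14.232 → R3 fires; E=4 X=3 S=8 B=6
Draw 6: a1=2.448, a2=9.264, a3=1.278, a0=12.990; τ=−ln(0.3534)/12.990=0.080 → t=0.317; u2·a0=0.2122·12.990=2.756; a1=2.448 < 2.756 ≤ a1+a2=11.712 → R2 fires; E=3 X=5 S=8 B=5
Draw 7: a1=3.060, a2=5.790, a3=2.130, a0=10.980; τ=−ln(0.1220)/10.980=0.192 → t=0.508; u2·a0=0.9072·10.980=9.961; a1+a2=8.850 < 9.961 ≤ a1+…+a3=10.980 → R3 fires; E=3 X=4 S=9 B=5
Draw 8: a1=2.448, a2=5.790, a3=1.704, a0=9.942; τ=−ln(0.5946)/9.942=0.052 → t=0.561; u2·a0=0.8646·9.942=8.596; a1+a2=8.238 < 8.596 ≤ a1+…+a3=9.942 → R3 fires; E=3 X=3 S=10 B=5
Draw 9: a1=1.836, a2=5.790, a3=1.278, a0=8.904; τ=−ln(0.8363)/8.904=0.020 → t=0.581; u2·a0=0.7014·8.904=6.245; a1=1.836 < 6.245 ≤ a1+a2=7.626 → R2 fires; E=2 X=5 S=10 B=4
Draw 10: a1=2.040, a2=3.088, a3=2.130, a0=7.258; τ=−ln(0.7455)/7.258=0.040 → t=0.621; u2·a0=0.4222·7.258=3.064; a1=2.040 < 3.064 ≤ a1+a2=5.128 → R2 fires; E=1 X=7 S=10 B=3
Draw 11: a1=1.428, a2=1.158, a3=2.982, a0=5.568; τ=−ln(0.1435)/5.568=0.349 → t=0.970; u2·a0=0.8312·5.568=4.628; a1+a2=2.586 < 4.628 ≤ a1+…+a3=5.568 → R3 fires; E=1 X=6 S=11 B=3
Draw 12: a1=1.224, a2=1.158, a3=2.556, a0=4.938; τ=−ln(0.4783)/4.938=0.149 → t=1.119; u2·a0=0.0706·4.938=0.349 ≤ a1=1.224 → R1 fires; E=0 X=5 S=12 B=3
Draw 13: a1=0.000, a2=0.000, a3=2.130, a0=2.130; τ=−ln(0.4381)/2.130=0.387 → t=1.507 > T=1.33: stop.
X first becomes ≥ 6 when it reaches 7 at the event at t=0.621.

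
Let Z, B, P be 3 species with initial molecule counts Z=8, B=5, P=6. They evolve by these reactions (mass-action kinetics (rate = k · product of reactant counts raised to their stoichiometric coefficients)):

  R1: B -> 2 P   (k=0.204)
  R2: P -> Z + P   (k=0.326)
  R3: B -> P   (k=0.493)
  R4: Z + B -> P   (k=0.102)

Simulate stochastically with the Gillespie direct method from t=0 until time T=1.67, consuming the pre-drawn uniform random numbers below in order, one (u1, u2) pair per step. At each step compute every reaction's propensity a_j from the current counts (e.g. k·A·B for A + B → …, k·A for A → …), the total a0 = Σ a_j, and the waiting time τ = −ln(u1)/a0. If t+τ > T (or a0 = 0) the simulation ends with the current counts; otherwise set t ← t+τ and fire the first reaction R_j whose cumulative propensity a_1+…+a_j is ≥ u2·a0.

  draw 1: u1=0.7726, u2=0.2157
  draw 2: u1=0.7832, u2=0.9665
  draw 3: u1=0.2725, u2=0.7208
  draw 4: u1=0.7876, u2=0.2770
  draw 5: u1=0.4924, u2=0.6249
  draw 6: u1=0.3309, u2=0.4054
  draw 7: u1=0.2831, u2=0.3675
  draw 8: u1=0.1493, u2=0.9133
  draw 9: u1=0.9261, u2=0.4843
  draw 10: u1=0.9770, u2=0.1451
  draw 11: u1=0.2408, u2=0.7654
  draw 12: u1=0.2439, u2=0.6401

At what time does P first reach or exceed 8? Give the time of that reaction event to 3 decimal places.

t=0.000: Z=8 B=5 P=6
Draw 1: a1=1.020, a2=1.956, a3=2.465, a4=4.080, a0=9.521; τ=−ln(0.7726)/9.521=0.027 → t=0.027; u2·a0=0.2157·9.521=2.054; a1=1.020 < 2.054 ≤ a1+a2=2.976 → R2 fires; Z=9 B=5 P=6
Draw 2: a1=1.020, a2=1.956, a3=2.465, a4=4.590, a0=10.031; τ=−ln(0.7832)/10.031=0.024 → t=0.051; u2·a0=0.9665·10.031=9.695; a1+…+a3=5.441 < 9.695 ≤ a1+…+a4=10.031 → R4 fires; Z=8 B=4 P=7
Draw 3: a1=0.816, a2=2.282, a3=1.972, a4=3.264, a0=8.334; τ=−ln(0.2725)/8.334=0.156 → t=0.207; u2·a0=0.7208·8.334=6.007; a1+…+a3=5.070 < 6.007 ≤ a1+…+a4=8.334 → R4 fires; Z=7 B=3 P=8
Draw 4: a1=0.612, a2=2.608, a3=1.479, a4=2.142, a0=6.841; τ=−ln(0.7876)/6.841=0.035 → t=0.242; u2·a0=0.2770·6.841=1.895; a1=0.612 < 1.895 ≤ a1+a2=3.220 → R2 fires; Z=8 B=3 P=8
Draw 5: a1=0.612, a2=2.608, a3=1.479, a4=2.448, a0=7.147; τ=−ln(0.4924)/7.147=0.099 → t=0.341; u2·a0=0.6249·7.147=4.466; a1+a2=3.220 < 4.466 ≤ a1+…+a3=4.699 → R3 fires; Z=8 B=2 P=9
Draw 6: a1=0.408, a2=2.934, a3=0.986, a4=1.632, a0=5.960; τ=−ln(0.3309)/5.960=0.186 → t=0.527; u2·a0=0.4054·5.960=2.416; a1=0.408 < 2.416 ≤ a1+a2=3.342 → R2 fires; Z=9 B=2 P=9
Draw 7: a1=0.408, a2=2.934, a3=0.986, a4=1.836, a0=6.164; τ=−ln(0.2831)/6.164=0.205 → t=0.732; u2·a0=0.3675·6.164=2.265; a1=0.408 < 2.265 ≤ a1+a2=3.342 → R2 fires; Z=10 B=2 P=9
Draw 8: a1=0.408, a2=2.934, a3=0.986, a4=2.040, a0=6.368; τ=−ln(0.1493)/6.368=0.299 → t=1.030; u2·a0=0.9133·6.368=5.816; a1+…+a3=4.328 < 5.816 ≤ a1+…+a4=6.368 → R4 fires; Z=9 B=1 P=10
Draw 9: a1=0.204, a2=3.260, a3=0.493, a4=0.918, a0=4.875; τ=−ln(0.9261)/4.875=0.016 → t=1.046; u2·a0=0.4843·4.875=2.361; a1=0.204 < 2.361 ≤ a1+a2=3.464 → R2 fires; Z=10 B=1 P=10
Draw 10: a1=0.204, a2=3.260, a3=0.493, a4=1.020, a0=4.977; τ=−ln(0.9770)/4.977=0.005 → t=1.051; u2·a0=0.1451·4.977=0.722; a1=0.204 < 0.722 ≤ a1+a2=3.464 → R2 fires; Z=11 B=1 P=10
Draw 11: a1=0.204, a2=3.260, a3=0.493, a4=1.122, a0=5.079; τ=−ln(0.2408)/5.079=0.280 → t=1.331; u2·a0=0.7654·5.079=3.887; a1+a2=3.464 < 3.887 ≤ a1+…+a3=3.957 → R3 fires; Z=11 B=0 P=11
Draw 12: a1=0.000, a2=3.586, a3=0.000, a4=0.000, a0=3.586; τ=−ln(0.2439)/3.586=0.393 → t=1.725 > T=1.67: stop.
P first becomes ≥ 8 when it reaches 8 at the event at t=0.207.

Threshold first reached at t = 0.207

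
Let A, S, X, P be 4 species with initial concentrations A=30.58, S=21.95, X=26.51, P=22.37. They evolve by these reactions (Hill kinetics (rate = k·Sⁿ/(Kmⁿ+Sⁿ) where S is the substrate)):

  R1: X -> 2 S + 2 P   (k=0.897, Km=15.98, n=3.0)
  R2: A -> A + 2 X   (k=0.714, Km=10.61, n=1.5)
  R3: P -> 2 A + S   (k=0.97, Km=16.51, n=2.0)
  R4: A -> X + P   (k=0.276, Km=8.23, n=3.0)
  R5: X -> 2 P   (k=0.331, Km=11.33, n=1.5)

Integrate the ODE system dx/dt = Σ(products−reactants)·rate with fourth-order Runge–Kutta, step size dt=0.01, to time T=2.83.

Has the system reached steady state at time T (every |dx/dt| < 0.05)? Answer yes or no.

RK4 with dt=0.01: 283 steps to T=2.83. Trajectory (selected grid times):
t=0.00: A=30.58 S=21.95 X=26.51 P=22.37
t=0.31: A=30.89 S=22.60 X=26.65 P=22.88
t=0.63: A=31.21 S=23.28 X=26.80 P=23.40
t=0.94: A=31.53 S=23.94 X=26.95 P=23.90
t=1.26: A=31.87 S=24.63 X=27.09 P=24.42
t=1.57: A=32.20 S=25.30 X=27.24 P=24.92
t=1.89: A=32.55 S=26.00 X=27.39 P=25.43
t=2.20: A=32.89 S=26.67 X=27.53 P=25.93
t=2.52: A=33.25 S=27.38 X=27.68 P=26.44
t=2.83: A=33.60 S=28.06 X=27.83 P=26.94
Rates at T: R1=0.7542, R2=0.6064, R3=0.7051, R4=0.2720, R5=0.2627
dx/dt at T (Σ net stoichiometry × rate): A=+1.1383, S=+2.2135, X=+0.4679, P=+1.6006
Largest |dx/dt| is |+2.2135| (S) ≥ 0.05 → not steady.

Steady state at T: no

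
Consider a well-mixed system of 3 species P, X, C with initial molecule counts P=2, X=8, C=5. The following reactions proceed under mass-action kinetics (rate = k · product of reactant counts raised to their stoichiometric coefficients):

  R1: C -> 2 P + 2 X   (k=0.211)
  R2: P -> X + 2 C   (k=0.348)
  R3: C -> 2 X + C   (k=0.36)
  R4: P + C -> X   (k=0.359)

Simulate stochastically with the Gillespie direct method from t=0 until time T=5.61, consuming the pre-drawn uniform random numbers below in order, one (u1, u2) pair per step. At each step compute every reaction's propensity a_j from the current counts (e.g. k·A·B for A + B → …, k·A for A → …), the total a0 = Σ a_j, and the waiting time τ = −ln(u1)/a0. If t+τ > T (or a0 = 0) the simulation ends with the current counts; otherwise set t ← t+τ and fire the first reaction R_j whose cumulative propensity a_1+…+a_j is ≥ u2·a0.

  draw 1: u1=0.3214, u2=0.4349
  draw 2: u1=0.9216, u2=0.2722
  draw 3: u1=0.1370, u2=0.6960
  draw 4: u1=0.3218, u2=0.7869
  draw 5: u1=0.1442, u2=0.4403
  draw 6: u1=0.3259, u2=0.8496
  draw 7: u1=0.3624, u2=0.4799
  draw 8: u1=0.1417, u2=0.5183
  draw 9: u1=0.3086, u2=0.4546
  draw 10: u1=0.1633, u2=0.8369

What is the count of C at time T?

t=0.000: P=2 X=8 C=5
Draw 1: a1=1.055, a2=0.696, a3=1.800, a4=3.590, a0=7.141; τ=−ln(0.3214)/7.141=0.159 → t=0.159; u2·a0=0.4349·7.141=3.106; a1+a2=1.751 < 3.106 ≤ a1+…+a3=3.551 → R3 fires; P=2 X=10 C=5
Draw 2: a1=1.055, a2=0.696, a3=1.800, a4=3.590, a0=7.141; τ=−ln(0.9216)/7.141=0.011 → t=0.170; u2·a0=0.2722·7.141=1.944; a1+a2=1.751 < 1.944 ≤ a1+…+a3=3.551 → R3 fires; P=2 X=12 C=5
Draw 3: a1=1.055, a2=0.696, a3=1.800, a4=3.590, a0=7.141; τ=−ln(0.1370)/7.141=0.278 → t=0.449; u2·a0=0.6960·7.141=4.970; a1+…+a3=3.551 < 4.970 ≤ a1+…+a4=7.141 → R4 fires; P=1 X=13 C=4
Draw 4: a1=0.844, a2=0.348, a3=1.440, a4=1.436, a0=4.068; τ=−ln(0.3218)/4.068=0.279 → t=0.727; u2·a0=0.7869·4.068=3.201; a1+…+a3=2.632 < 3.201 ≤ a1+…+a4=4.068 → R4 fires; P=0 X=14 C=3
Draw 5: a1=0.633, a2=0.000, a3=1.080, a4=0.000, a0=1.713; τ=−ln(0.1442)/1.713=1.131 → t=1.858; u2·a0=0.4403·1.713=0.754; a1+a2=0.633 < 0.754 ≤ a1+…+a3=1.713 → R3 fires; P=0 X=16 C=3
Draw 6: a1=0.633, a2=0.000, a3=1.080, a4=0.000, a0=1.713; τ=−ln(0.3259)/1.713=0.655 → t=2.512; u2·a0=0.8496·1.713=1.455; a1+a2=0.633 < 1.455 ≤ a1+…+a3=1.713 → R3 fires; P=0 X=18 C=3
Draw 7: a1=0.633, a2=0.000, a3=1.080, a4=0.000, a0=1.713; τ=−ln(0.3624)/1.713=0.593 → t=3.105; u2·a0=0.4799·1.713=0.822; a1+a2=0.633 < 0.822 ≤ a1+…+a3=1.713 → R3 fires; P=0 X=20 C=3
Draw 8: a1=0.633, a2=0.000, a3=1.080, a4=0.000, a0=1.713; τ=−ln(0.1417)/1.713=1.141 → t=4.246; u2·a0=0.5183·1.713=0.888; a1+a2=0.633 < 0.888 ≤ a1+…+a3=1.713 → R3 fires; P=0 X=22 C=3
Draw 9: a1=0.633, a2=0.000, a3=1.080, a4=0.000, a0=1.713; τ=−ln(0.3086)/1.713=0.686 → t=4.932; u2·a0=0.4546·1.713=0.779; a1+a2=0.633 < 0.779 ≤ a1+…+a3=1.713 → R3 fires; P=0 X=24 C=3
Draw 10: a1=0.633, a2=0.000, a3=1.080, a4=0.000, a0=1.713; τ=−ln(0.1633)/1.713=1.058 → t=5.990 > T=5.61: stop.
Read off C at T=5.61: 3

C at T = 3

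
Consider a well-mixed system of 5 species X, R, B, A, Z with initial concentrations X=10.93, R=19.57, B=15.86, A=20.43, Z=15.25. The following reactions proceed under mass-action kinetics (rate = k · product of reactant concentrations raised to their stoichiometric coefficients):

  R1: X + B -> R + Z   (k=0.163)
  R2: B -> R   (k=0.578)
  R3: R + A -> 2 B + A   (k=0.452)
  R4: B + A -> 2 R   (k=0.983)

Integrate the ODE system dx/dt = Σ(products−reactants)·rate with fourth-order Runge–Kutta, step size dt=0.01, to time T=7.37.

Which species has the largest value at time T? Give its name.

Dominant species at T: R

RK4 with dt=0.01: 737 steps to T=7.37. Trajectory (selected grid times):
t=0.00: X=10.93 R=19.57 B=15.86 A=20.43 Z=15.25
t=0.82: X=1.18 R=61.20 B=11.51 A=0.00 Z=25.00
t=1.64: X=0.37 R=66.16 B=6.56 A=0.00 Z=25.81
t=2.46: X=0.19 R=68.77 B=3.94 A=0.00 Z=25.99
t=3.28: X=0.12 R=70.31 B=2.41 A=0.00 Z=26.06
t=4.09: X=0.10 R=71.23 B=1.49 A=0.00 Z=26.08
t=4.91: X=0.08 R=71.80 B=0.91 A=0.00 Z=26.10
t=5.73: X=0.07 R=72.15 B=0.56 A=0.00 Z=26.11
t=6.55: X=0.07 R=72.37 B=0.35 A=0.00 Z=26.11
t=7.37: X=0.07 R=72.50 B=0.21 A=0.00 Z=26.11
At T=7.37: X=0.07 R=72.50 B=0.21 A=0.00 Z=26.11; the largest is R.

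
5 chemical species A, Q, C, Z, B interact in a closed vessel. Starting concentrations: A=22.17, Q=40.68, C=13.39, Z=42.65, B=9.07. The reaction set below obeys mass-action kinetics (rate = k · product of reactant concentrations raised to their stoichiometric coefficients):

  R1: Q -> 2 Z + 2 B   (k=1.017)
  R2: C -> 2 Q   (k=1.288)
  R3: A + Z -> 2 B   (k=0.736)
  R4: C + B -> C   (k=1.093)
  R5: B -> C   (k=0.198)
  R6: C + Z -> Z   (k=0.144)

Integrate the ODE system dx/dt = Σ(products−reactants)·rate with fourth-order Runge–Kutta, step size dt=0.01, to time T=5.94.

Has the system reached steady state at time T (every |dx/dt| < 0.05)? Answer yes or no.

RK4 with dt=0.01: 594 steps to T=5.94. Trajectory (selected grid times):
t=0.00: A=22.17 Q=40.68 C=13.39 Z=42.65 B=9.07
t=0.66: A=0.00 Q=24.59 C=0.62 Z=65.02 B=29.73
t=1.32: A=0.00 Q=13.25 C=0.51 Z=89.59 B=36.14
t=1.98: A=0.00 Q=7.34 C=0.42 Z=102.99 B=33.20
t=2.64: A=0.00 Q=4.21 C=0.33 Z=110.52 B=28.38
t=3.30: A=0.00 Q=2.52 C=0.27 Z=114.92 B=23.75
t=3.96: A=0.00 Q=1.58 C=0.22 Z=117.61 B=19.79
t=4.62: A=0.00 Q=1.05 C=0.18 Z=119.35 B=16.56
t=5.28: A=0.00 Q=0.74 C=0.15 Z=120.53 B=13.95
t=5.94: A=0.00 Q=0.55 C=0.13 Z=121.39 B=11.84
Rates at T: R1=0.5566, R2=0.1630, R3=0.0000, R4=1.6378, R5=2.3438, R6=2.2127
dx/dt at T (Σ net stoichiometry × rate): A=-0.0000, Q=-0.2305, C=-0.0319, Z=+1.1132, B=-2.8684
Largest |dx/dt| is |-2.8684| (B) ≥ 0.05 → not steady.

Steady state at T: no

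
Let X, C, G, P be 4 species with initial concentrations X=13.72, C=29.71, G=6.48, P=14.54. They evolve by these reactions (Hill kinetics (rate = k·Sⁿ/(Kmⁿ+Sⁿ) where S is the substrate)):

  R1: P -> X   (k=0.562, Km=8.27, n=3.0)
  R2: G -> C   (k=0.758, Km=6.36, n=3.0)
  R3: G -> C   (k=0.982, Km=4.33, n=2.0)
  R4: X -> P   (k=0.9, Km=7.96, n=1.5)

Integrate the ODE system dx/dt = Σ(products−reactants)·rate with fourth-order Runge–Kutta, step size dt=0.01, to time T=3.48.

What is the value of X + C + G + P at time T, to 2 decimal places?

Check how each reaction changes W = X + C + G + P (weight of products minus weight of reactants):
R1: P -> X: (1·1) − (1·1) = 1 − 1 = 0
R2: G -> C: (1·1) − (1·1) = 1 − 1 = 0
R3: G -> C: (1·1) − (1·1) = 1 − 1 = 0
R4: X -> P: (1·1) − (1·1) = 1 − 1 = 0
Every reaction leaves W unchanged, so W is conserved and no simulation is needed: W(T) = W(0) = 13.72 + 29.71 + 6.48 + 14.54 = 64.45

Value at T = 64.45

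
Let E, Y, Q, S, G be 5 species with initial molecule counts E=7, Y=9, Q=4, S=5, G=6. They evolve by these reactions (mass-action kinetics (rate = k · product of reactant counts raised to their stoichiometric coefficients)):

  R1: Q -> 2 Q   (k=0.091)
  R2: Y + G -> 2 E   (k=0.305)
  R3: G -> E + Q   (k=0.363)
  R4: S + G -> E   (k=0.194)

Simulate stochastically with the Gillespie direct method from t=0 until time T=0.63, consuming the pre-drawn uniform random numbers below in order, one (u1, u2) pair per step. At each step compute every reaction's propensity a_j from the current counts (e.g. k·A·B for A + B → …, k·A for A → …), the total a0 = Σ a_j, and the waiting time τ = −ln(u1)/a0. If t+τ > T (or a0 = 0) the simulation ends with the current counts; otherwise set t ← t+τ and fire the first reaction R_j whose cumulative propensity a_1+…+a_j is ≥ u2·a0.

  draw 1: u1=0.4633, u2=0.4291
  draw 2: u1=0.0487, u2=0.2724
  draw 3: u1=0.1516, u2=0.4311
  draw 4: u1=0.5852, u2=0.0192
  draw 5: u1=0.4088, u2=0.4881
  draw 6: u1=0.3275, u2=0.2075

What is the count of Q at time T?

Q at T = 5

t=0.000: E=7 Y=9 Q=4 S=5 G=6
Draw 1: a1=0.364, a2=16.470, a3=2.178, a4=5.820, a0=24.832; τ=−ln(0.4633)/24.832=0.031 → t=0.031; u2·a0=0.4291·24.832=10.655; a1=0.364 < 10.655 ≤ a1+a2=16.834 → R2 fires; E=9 Y=8 Q=4 S=5 G=5
Draw 2: a1=0.364, a2=12.200, a3=1.815, a4=4.850, a0=19.229; τ=−ln(0.0487)/19.229=0.157 → t=0.188; u2·a0=0.2724·19.229=5.238; a1=0.364 < 5.238 ≤ a1+a2=12.564 → R2 fires; E=11 Y=7 Q=4 S=5 G=4
Draw 3: a1=0.364, a2=8.540, a3=1.452, a4=3.880, a0=14.236; τ=−ln(0.1516)/14.236=0.133 → t=0.321; u2·a0=0.4311·14.236=6.137; a1=0.364 < 6.137 ≤ a1+a2=8.904 → R2 fires; E=13 Y=6 Q=4 S=5 G=3
Draw 4: a1=0.364, a2=5.490, a3=1.089, a4=2.910, a0=9.853; τ=−ln(0.5852)/9.853=0.054 → t=0.375; u2·a0=0.0192·9.853=0.189 ≤ a1=0.364 → R1 fires; E=13 Y=6 Q=5 S=5 G=3
Draw 5: a1=0.455, a2=5.490, a3=1.089, a4=2.910, a0=9.944; τ=−ln(0.4088)/9.944=0.090 → t=0.465; u2·a0=0.4881·9.944=4.854; a1=0.455 < 4.854 ≤ a1+a2=5.945 → R2 fires; E=15 Y=5 Q=5 S=5 G=2
Draw 6: a1=0.455, a2=3.050, a3=0.726, a4=1.940, a0=6.171; τ=−ln(0.3275)/6.171=0.181 → t=0.646 > T=0.63: stop.
Read off Q at T=0.63: 5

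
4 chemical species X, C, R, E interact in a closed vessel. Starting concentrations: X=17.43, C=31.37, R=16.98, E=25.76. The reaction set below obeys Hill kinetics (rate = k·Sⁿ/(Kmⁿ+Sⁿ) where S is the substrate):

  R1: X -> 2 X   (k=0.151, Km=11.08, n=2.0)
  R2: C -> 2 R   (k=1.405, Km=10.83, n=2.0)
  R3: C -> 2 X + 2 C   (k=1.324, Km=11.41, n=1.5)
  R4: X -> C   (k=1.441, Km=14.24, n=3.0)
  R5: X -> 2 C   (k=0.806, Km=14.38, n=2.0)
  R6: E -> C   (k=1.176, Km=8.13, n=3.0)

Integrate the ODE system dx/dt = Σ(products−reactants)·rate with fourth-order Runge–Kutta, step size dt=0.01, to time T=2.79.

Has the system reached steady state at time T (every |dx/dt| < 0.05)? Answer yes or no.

Steady state at T: no

RK4 with dt=0.01: 279 steps to T=2.79. Trajectory (selected grid times):
t=0.00: X=17.43 C=31.37 R=16.98 E=25.76
t=0.31: X=17.70 C=32.26 R=17.76 E=25.41
t=0.62: X=17.97 C=33.16 R=18.55 E=25.05
t=0.93: X=18.23 C=34.07 R=19.33 E=24.70
t=1.24: X=18.50 C=34.98 R=20.13 E=24.35
t=1.55: X=18.76 C=35.90 R=20.92 E=24.00
t=1.86: X=19.02 C=36.83 R=21.72 E=23.65
t=2.17: X=19.28 C=37.77 R=22.53 E=23.30
t=2.48: X=19.54 C=38.71 R=23.33 E=22.95
t=2.79: X=19.80 C=39.66 R=24.14 E=22.60
Rates at T: R1=0.1150, R2=1.3075, R3=1.1470, R4=1.0503, R5=0.5277, R6=1.1237
dx/dt at T (Σ net stoichiometry × rate): X=+0.8310, C=+3.0688, R=+2.6150, E=-1.1237
Largest |dx/dt| is |+3.0688| (C) ≥ 0.05 → not steady.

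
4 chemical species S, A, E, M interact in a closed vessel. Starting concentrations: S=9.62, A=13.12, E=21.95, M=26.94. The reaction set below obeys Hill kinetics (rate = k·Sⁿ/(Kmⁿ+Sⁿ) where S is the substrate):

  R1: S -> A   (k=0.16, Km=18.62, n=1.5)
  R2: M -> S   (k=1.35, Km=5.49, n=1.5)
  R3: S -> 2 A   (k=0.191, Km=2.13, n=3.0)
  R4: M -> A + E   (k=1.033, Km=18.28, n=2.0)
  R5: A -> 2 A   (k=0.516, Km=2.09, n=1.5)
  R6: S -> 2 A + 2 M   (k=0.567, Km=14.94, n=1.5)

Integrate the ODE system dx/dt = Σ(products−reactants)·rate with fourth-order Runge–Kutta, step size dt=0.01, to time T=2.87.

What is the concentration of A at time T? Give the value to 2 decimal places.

RK4 with dt=0.01: 287 steps to T=2.87. Trajectory (selected grid times):
t=0.00: S=9.62 A=13.12 E=21.95 M=26.94
t=0.32: S=9.88 A=13.76 E=22.18 M=26.45
t=0.64: S=10.13 A=14.40 E=22.40 M=25.96
t=0.96: S=10.38 A=15.05 E=22.62 M=25.48
t=1.28: S=10.63 A=15.69 E=22.83 M=25.00
t=1.59: S=10.87 A=16.32 E=23.04 M=24.55
t=1.91: S=11.12 A=16.97 E=23.25 M=24.09
t=2.23: S=11.36 A=17.61 E=23.46 M=23.63
t=2.55: S=11.59 A=18.26 E=23.67 M=23.19
t=2.87: S=11.83 A=18.91 E=23.87 M=22.75
Read off A at T=2.87: 18.91

A at T = 18.91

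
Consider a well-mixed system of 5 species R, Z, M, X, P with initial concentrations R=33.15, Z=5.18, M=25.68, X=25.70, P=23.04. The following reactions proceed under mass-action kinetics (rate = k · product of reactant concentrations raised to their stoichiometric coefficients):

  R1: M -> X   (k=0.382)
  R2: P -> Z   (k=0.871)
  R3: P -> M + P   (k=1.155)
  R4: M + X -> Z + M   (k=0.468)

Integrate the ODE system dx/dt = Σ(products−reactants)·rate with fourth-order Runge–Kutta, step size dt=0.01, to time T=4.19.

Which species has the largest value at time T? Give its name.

RK4 with dt=0.01: 419 steps to T=4.19. Trajectory (selected grid times):
t=0.00: R=33.15 Z=5.18 M=25.68 X=25.70 P=23.04
t=0.47: R=33.15 Z=42.90 M=30.80 X=0.86 P=15.30
t=0.93: R=33.15 Z=53.56 M=31.94 X=0.82 P=10.25
t=1.40: R=33.15 Z=62.66 M=30.85 X=0.82 P=6.81
t=1.86: R=33.15 Z=70.14 M=28.59 X=0.82 P=4.56
t=2.33: R=33.15 Z=76.55 M=25.74 X=0.82 P=3.03
t=2.79: R=33.15 Z=81.82 M=22.80 X=0.82 P=2.03
t=3.26: R=33.15 Z=86.33 M=19.88 X=0.82 P=1.35
t=3.72: R=33.15 Z=90.03 M=17.21 X=0.82 P=0.90
t=4.19: R=33.15 Z=93.20 M=14.75 X=0.82 P=0.60
At T=4.19: R=33.15 Z=93.20 M=14.75 X=0.82 P=0.60; the largest is Z.

Dominant species at T: Z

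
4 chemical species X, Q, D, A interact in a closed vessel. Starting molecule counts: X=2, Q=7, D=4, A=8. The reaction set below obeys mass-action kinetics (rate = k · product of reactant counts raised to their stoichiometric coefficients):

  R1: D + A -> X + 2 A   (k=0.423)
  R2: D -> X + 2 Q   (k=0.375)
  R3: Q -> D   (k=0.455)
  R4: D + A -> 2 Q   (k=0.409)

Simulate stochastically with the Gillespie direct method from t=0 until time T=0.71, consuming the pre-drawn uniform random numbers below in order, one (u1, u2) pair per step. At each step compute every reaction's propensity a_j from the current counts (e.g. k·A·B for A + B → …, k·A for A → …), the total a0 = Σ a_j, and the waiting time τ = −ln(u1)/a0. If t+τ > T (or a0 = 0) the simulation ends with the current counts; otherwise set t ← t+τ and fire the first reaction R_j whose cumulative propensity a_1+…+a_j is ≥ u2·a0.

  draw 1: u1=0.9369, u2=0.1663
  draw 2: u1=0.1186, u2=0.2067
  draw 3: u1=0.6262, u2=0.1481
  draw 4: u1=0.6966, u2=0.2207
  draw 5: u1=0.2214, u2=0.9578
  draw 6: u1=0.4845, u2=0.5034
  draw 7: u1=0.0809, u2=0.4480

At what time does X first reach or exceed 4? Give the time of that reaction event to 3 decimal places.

t=0.000: X=2 Q=7 D=4 A=8
Draw 1: a1=13.536, a2=1.500, a3=3.185, a4=13.088, a0=31.309; τ=−ln(0.9369)/31.309=0.002 → t=0.002; u2·a0=0.1663·31.309=5.207 ≤ a1=13.536 → R1 fires; X=3 Q=7 D=3 A=9
Draw 2: a1=11.421, a2=1.125, a3=3.185, a4=11.043, a0=26.774; τ=−ln(0.1186)/26.774=0.080 → t=0.082; u2·a0=0.2067·26.774=5.534 ≤ a1=11.421 → R1 fires; X=4 Q=7 D=2 A=10
Draw 3: a1=8.460, a2=0.750, a3=3.185, a4=8.180, a0=20.575; τ=−ln(0.6262)/20.575=0.023 → t=0.104; u2·a0=0.1481·20.575=3.047 ≤ a1=8.460 → R1 fires; X=5 Q=7 D=1 A=11
Draw 4: a1=4.653, a2=0.375, a3=3.185, a4=4.499, a0=12.712; τ=−ln(0.6966)/12.712=0.028 → t=0.133; u2·a0=0.2207·12.712=2.806 ≤ a1=4.653 → R1 fires; X=6 Q=7 D=0 A=12
Draw 5: a1=0.000, a2=0.000, a3=3.185, a4=0.000, a0=3.185; τ=−ln(0.2214)/3.185=0.473 → t=0.606; u2·a0=0.9578·3.185=3.051; a1+a2=0.000 < 3.051 ≤ a1+…+a3=3.185 → R3 fires; X=6 Q=6 D=1 A=12
Draw 6: a1=5.076, a2=0.375, a3=2.730, a4=4.908, a0=13.089; τ=−ln(0.4845)/13.089=0.055 → t=0.662; u2·a0=0.5034·13.089=6.589; a1+a2=5.451 < 6.589 ≤ a1+…+a3=8.181 → R3 fires; X=6 Q=5 D=2 A=12
Draw 7: a1=10.152, a2=0.750, a3=2.275, a4=9.816, a0=22.993; τ=−ln(0.0809)/22.993=0.109 → t=0.771 > T=0.71: stop.
X first becomes ≥ 4 when it reaches 4 at the event at t=0.082.

Threshold first reached at t = 0.082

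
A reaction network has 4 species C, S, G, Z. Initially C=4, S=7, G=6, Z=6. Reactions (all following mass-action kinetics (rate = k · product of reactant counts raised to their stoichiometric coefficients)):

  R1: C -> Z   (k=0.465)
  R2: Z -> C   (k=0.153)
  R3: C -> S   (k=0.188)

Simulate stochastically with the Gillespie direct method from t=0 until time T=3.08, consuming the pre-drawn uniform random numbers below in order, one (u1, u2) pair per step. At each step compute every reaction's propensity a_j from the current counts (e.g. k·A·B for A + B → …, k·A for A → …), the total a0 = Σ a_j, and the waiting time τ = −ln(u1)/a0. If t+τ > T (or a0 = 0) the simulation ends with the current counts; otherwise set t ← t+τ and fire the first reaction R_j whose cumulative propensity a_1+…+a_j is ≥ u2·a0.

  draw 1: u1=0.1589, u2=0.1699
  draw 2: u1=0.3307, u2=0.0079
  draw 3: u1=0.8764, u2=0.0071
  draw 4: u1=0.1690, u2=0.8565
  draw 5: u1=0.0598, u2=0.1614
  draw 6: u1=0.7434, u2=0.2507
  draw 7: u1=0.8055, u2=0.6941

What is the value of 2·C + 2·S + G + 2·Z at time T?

Check how each reaction changes W = 2·C + 2·S + G + 2·Z (weight of products minus weight of reactants):
R1: C -> Z: (2·1) − (2·1) = 2 − 2 = 0
R2: Z -> C: (2·1) − (2·1) = 2 − 2 = 0
R3: C -> S: (2·1) − (2·1) = 2 − 2 = 0
Every reaction leaves W unchanged, so W is conserved and no simulation is needed: W(T) = W(0) = 2·4 + 2·7 + 6 + 2·6 = 40

Value at T = 40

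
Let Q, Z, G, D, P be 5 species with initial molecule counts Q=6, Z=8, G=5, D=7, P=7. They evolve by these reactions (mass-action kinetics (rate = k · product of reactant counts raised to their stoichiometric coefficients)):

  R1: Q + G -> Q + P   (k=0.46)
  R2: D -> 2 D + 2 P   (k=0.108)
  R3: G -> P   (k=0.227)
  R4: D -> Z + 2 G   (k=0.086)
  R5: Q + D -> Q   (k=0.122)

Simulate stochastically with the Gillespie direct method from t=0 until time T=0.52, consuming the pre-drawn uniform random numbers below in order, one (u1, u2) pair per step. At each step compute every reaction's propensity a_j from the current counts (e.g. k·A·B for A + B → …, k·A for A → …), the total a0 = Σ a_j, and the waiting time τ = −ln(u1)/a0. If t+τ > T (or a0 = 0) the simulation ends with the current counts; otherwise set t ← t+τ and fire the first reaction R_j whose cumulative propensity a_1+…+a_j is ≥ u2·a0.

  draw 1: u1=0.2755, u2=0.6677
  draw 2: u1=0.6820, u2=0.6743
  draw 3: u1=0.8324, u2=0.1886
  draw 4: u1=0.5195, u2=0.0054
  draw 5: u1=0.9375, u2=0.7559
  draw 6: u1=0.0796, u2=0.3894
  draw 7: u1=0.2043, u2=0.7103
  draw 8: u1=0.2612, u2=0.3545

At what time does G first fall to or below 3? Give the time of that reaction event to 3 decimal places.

t=0.000: Q=6 Z=8 G=5 D=7 P=7
Draw 1: a1=13.800, a2=0.756, a3=1.135, a4=0.602, a5=5.124, a0=21.417; τ=−ln(0.2755)/21.417=0.060 → t=0.060; u2·a0=0.6677·21.417=14.300; a1=13.800 < 14.300 ≤ a1+a2=14.556 → R2 fires; Q=6 Z=8 G=5 D=8 P=9
Draw 2: a1=13.800, a2=0.864, a3=1.135, a4=0.688, a5=5.856, a0=22.343; τ=−ln(0.6820)/22.343=0.017 → t=0.077; u2·a0=0.6743·22.343=15.066; a1+a2=14.664 < 15.066 ≤ a1+…+a3=15.799 → R3 fires; Q=6 Z=8 G=4 D=8 P=10
Draw 3: a1=11.040, a2=0.864, a3=0.908, a4=0.688, a5=5.856, a0=19.356; τ=−ln(0.8324)/19.356=0.009 → t=0.087; u2·a0=0.1886·19.356=3.651 ≤ a1=11.040 → R1 fires; Q=6 Z=8 G=3 D=8 P=11
Draw 4: a1=8.280, a2=0.864, a3=0.681, a4=0.688, a5=5.856, a0=16.369; τ=−ln(0.5195)/16.369=0.040 → t=0.127; u2·a0=0.0054·16.369=0.088 ≤ a1=8.280 → R1 fires; Q=6 Z=8 G=2 D=8 P=12
Draw 5: a1=5.520, a2=0.864, a3=0.454, a4=0.688, a5=5.856, a0=13.382; τ=−ln(0.9375)/13.382=0.005 → t=0.132; u2·a0=0.7559·13.382=10.115; a1+…+a4=7.526 < 10.115 ≤ a1+…+a5=13.382 → R5 fires; Q=6 Z=8 G=2 D=7 P=12
Draw 6: a1=5.520, a2=0.756, a3=0.454, a4=0.602, a5=5.124, a0=12.456; τ=−ln(0.0796)/12.456=0.203 → t=0.335; u2·a0=0.3894·12.456=4.850 ≤ a1=5.520 → R1 fires; Q=6 Z=8 G=1 D=7 P=13
Draw 7: a1=2.760, a2=0.756, a3=0.227, a4=0.602, a5=5.124, a0=9.469; τ=−ln(0.2043)/9.469=0.168 → t=0.503; u2·a0=0.7103·9.469=6.726; a1+…+a4=4.345 < 6.726 ≤ a1+…+a5=9.469 → R5 fires; Q=6 Z=8 G=1 D=6 P=13
Draw 8: a1=2.760, a2=0.648, a3=0.227, a4=0.516, a5=4.392, a0=8.543; τ=−ln(0.2612)/8.543=0.157 → t=0.660 > T=0.52: stop.
G first becomes ≤ 3 when it reaches 3 at the event at t=0.087.

Threshold first reached at t = 0.087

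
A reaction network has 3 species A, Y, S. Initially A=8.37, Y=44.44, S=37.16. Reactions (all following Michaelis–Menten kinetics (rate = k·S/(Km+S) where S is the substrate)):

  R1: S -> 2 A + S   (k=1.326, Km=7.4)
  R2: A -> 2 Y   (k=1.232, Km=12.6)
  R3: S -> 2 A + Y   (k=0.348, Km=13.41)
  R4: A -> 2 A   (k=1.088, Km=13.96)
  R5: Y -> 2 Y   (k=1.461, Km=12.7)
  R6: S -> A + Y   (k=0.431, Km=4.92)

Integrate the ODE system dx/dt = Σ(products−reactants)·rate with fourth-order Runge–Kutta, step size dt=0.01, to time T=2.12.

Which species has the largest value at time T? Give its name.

RK4 with dt=0.01: 212 steps to T=2.12. Trajectory (selected grid times):
t=0.00: A=8.37 Y=44.44 S=37.16
t=0.24: A=9.09 Y=45.11 S=37.01
t=0.47: A=9.79 Y=45.76 S=36.86
t=0.71: A=10.51 Y=46.45 S=36.71
t=0.94: A=11.20 Y=47.12 S=36.56
t=1.18: A=11.92 Y=47.83 S=36.41
t=1.41: A=12.61 Y=48.53 S=36.26
t=1.65: A=13.32 Y=49.26 S=36.11
t=1.88: A=14.01 Y=49.96 S=35.97
t=2.12: A=14.72 Y=50.71 S=35.82
At T=2.12: A=14.72 Y=50.71 S=35.82; the largest is Y.

Dominant species at T: Y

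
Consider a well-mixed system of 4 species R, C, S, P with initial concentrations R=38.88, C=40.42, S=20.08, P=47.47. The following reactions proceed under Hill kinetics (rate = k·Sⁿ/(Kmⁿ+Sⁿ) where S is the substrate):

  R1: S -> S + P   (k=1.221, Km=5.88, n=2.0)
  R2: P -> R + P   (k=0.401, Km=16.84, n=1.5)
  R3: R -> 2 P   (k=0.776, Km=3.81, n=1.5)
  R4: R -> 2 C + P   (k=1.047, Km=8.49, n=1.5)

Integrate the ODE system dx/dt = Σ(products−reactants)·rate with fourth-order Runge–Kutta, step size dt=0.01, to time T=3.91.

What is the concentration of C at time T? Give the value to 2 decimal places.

C at T = 47.77

RK4 with dt=0.01: 391 steps to T=3.91. Trajectory (selected grid times):
t=0.00: R=38.88 C=40.42 S=20.08 P=47.47
t=0.43: R=38.29 C=41.24 S=20.08 P=49.01
t=0.87: R=37.69 C=42.07 S=20.08 P=50.58
t=1.30: R=37.11 C=42.88 S=20.08 P=52.12
t=1.74: R=36.51 C=43.71 S=20.08 P=53.69
t=2.17: R=35.93 C=44.52 S=20.08 P=55.22
t=2.61: R=35.34 C=45.35 S=20.08 P=56.79
t=3.04: R=34.76 C=46.15 S=20.08 P=58.32
t=3.48: R=34.18 C=46.97 S=20.08 P=59.88
t=3.91: R=33.61 C=47.77 S=20.08 P=61.41
Read off C at T=3.91: 47.77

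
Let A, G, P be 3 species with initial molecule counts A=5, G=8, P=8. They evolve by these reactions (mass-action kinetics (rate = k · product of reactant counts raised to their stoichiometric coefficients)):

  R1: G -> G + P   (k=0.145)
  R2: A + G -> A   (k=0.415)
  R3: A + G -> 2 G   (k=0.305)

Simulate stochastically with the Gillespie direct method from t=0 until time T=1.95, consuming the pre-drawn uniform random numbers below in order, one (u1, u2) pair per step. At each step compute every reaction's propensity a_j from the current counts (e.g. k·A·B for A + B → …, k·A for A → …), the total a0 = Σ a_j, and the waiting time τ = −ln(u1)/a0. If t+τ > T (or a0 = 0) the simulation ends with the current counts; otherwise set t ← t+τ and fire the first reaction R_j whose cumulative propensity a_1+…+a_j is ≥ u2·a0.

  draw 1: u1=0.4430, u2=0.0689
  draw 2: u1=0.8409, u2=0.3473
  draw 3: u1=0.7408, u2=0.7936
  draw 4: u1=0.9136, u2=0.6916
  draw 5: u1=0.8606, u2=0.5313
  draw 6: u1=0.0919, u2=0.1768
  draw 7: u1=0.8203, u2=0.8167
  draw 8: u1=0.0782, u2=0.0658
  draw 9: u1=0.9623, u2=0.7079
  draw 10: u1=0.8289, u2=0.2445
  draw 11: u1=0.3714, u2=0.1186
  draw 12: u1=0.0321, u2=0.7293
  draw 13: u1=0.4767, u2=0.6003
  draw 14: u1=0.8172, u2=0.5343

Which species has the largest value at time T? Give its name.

t=0.000: A=5 G=8 P=8
Draw 1: a1=1.160, a2=16.600, a3=12.200, a0=29.960; τ=−ln(0.4430)/29.960=0.027 → t=0.027; u2·a0=0.0689·29.960=2.064; a1=1.160 < 2.064 ≤ a1+a2=17.760 → R2 fires; A=5 G=7 P=8
Draw 2: a1=1.015, a2=14.525, a3=10.675, a0=26.215; τ=−ln(0.8409)/26.215=0.007 → t=0.034; u2·a0=0.3473·26.215=9.104; a1=1.015 < 9.104 ≤ a1+a2=15.540 → R2 fires; A=5 G=6 P=8
Draw 3: a1=0.870, a2=12.450, a3=9.150, a0=22.470; τ=−ln(0.7408)/22.470=0.013 → t=0.047; u2·a0=0.7936·22.470=17.832; a1+a2=13.320 < 17.832 ≤ a1+…+a3=22.470 → R3 fires; A=4 G=7 P=8
Draw 4: a1=1.015, a2=11.620, a3=8.540, a0=21.175; τ=−ln(0.9136)/21.175=0.004 → t=0.051; u2·a0=0.6916·21.175=14.645; a1+a2=12.635 < 14.645 ≤ a1+…+a3=21.175 → R3 fires; A=3 G=8 P=8
Draw 5: a1=1.160, a2=9.960, a3=7.320, a0=18.440; τ=−ln(0.8606)/18.440=0.008 → t=0.060; u2·a0=0.5313·18.440=9.797; a1=1.160 < 9.797 ≤ a1+a2=11.120 → R2 fires; A=3 G=7 P=8
Draw 6: a1=1.015, a2=8.715, a3=6.405, a0=16.135; τ=−ln(0.0919)/16.135=0.148 → t=0.207; u2·a0=0.1768·16.135=2.853; a1=1.015 < 2.853 ≤ a1+a2=9.730 → R2 fires; A=3 G=6 P=8
Draw 7: a1=0.870, a2=7.470, a3=5.490, a0=13.830; τ=−ln(0.8203)/13.830=0.014 → t=0.222; u2·a0=0.8167·13.830=11.295; a1+a2=8.340 < 11.295 ≤ a1+…+a3=13.830 → R3 fires; A=2 G=7 P=8
Draw 8: a1=1.015, a2=5.810, a3=4.270, a0=11.095; τ=−ln(0.0782)/11.095=0.230 → t=0.452; u2·a0=0.0658·11.095=0.730 ≤ a1=1.015 → R1 fires; A=2 G=7 P=9
Draw 9: a1=1.015, a2=5.810, a3=4.270, a0=11.095; τ=−ln(0.9623)/11.095=0.003 → t=0.455; u2·a0=0.7079·11.095=7.854; a1+a2=6.825 < 7.854 ≤ a1+…+a3=11.095 → R3 fires; A=1 G=8 P=9
Draw 10: a1=1.160, a2=3.320, a3=2.440, a0=6.920; τ=−ln(0.8289)/6.920=0.027 → t=0.482; u2·a0=0.2445·6.920=1.692; a1=1.160 < 1.692 ≤ a1+a2=4.480 → R2 fires; A=1 G=7 P=9
Draw 11: a1=1.015, a2=2.905, a3=2.135, a0=6.055; τ=−ln(0.3714)/6.055=0.164 → t=0.646; u2·a0=0.1186·6.055=0.718 ≤ a1=1.015 → R1 fires; A=1 G=7 P=10
Draw 12: a1=1.015, a2=2.905, a3=2.135, a0=6.055; τ=−ln(0.0321)/6.055=0.568 → t=1.214; u2·a0=0.7293·6.055=4.416; a1+a2=3.920 < 4.416 ≤ a1+…+a3=6.055 → R3 fires; A=0 G=8 P=10
Draw 13: a1=1.160, a2=0.000, a3=0.000, a0=1.160; τ=−ln(0.4767)/1.160=0.639 → t=1.852; u2·a0=0.6003·1.160=0.696 ≤ a1=1.160 → R1 fires; A=0 G=8 P=11
Draw 14: a1=1.160, a2=0.000, a3=0.000, a0=1.160; τ=−ln(0.8172)/1.160=0.174 → t=2.026 > T=1.95: stop.
At T=1.95: A=0 G=8 P=11; the largest is P.

Dominant species at T: P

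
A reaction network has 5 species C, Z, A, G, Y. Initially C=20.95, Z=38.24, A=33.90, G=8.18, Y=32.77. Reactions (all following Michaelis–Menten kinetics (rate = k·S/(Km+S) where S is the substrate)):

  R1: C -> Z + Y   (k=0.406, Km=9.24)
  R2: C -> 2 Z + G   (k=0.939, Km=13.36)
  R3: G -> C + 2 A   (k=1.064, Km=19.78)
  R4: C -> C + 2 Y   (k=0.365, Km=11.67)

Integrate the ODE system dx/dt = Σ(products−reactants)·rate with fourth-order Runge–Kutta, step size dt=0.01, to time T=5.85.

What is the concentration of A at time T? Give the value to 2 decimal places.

RK4 with dt=0.01: 585 steps to T=5.85. Trajectory (selected grid times):
t=0.00: C=20.95 Z=38.24 A=33.90 G=8.18 Y=32.77
t=0.65: C=20.60 Z=39.17 A=34.31 G=8.35 Y=33.26
t=1.30: C=20.26 Z=40.09 A=34.72 G=8.51 Y=33.74
t=1.95: C=19.92 Z=41.00 A=35.14 G=8.67 Y=34.22
t=2.60: C=19.59 Z=41.91 A=35.56 G=8.82 Y=34.70
t=3.25: C=19.26 Z=42.81 A=35.99 G=8.97 Y=35.17
t=3.90: C=18.94 Z=43.71 A=36.43 G=9.11 Y=35.65
t=4.55: C=18.63 Z=44.60 A=36.86 G=9.25 Y=36.12
t=5.20: C=18.32 Z=45.48 A=37.31 G=9.38 Y=36.58
t=5.85: C=18.01 Z=46.36 A=37.75 G=9.51 Y=37.05
Read off A at T=5.85: 37.75

A at T = 37.75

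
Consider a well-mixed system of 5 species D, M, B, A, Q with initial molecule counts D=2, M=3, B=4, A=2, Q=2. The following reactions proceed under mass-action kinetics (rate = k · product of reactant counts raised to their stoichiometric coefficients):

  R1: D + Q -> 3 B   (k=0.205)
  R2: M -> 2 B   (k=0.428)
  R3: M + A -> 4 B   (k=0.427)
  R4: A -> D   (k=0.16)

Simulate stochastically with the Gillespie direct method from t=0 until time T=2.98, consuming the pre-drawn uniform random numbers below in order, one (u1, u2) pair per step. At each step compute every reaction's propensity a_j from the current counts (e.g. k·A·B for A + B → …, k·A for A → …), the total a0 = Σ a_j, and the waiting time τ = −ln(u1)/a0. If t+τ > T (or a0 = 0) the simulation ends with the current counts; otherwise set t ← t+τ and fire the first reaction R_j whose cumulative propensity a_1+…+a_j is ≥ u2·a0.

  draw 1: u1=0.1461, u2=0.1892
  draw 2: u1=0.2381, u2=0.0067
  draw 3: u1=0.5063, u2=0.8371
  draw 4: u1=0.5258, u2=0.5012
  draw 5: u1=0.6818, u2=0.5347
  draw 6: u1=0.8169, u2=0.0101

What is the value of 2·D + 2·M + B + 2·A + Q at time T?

Value at T = 20

Check how each reaction changes W = 2·D + 2·M + B + 2·A + Q (weight of products minus weight of reactants):
R1: D + Q -> 3 B: (1·3) − (2·1 + 1·1) = 3 − 3 = 0
R2: M -> 2 B: (1·2) − (2·1) = 2 − 2 = 0
R3: M + A -> 4 B: (1·4) − (2·1 + 2·1) = 4 − 4 = 0
R4: A -> D: (2·1) − (2·1) = 2 − 2 = 0
Every reaction leaves W unchanged, so W is conserved and no simulation is needed: W(T) = W(0) = 2·2 + 2·3 + 4 + 2·2 + 2 = 20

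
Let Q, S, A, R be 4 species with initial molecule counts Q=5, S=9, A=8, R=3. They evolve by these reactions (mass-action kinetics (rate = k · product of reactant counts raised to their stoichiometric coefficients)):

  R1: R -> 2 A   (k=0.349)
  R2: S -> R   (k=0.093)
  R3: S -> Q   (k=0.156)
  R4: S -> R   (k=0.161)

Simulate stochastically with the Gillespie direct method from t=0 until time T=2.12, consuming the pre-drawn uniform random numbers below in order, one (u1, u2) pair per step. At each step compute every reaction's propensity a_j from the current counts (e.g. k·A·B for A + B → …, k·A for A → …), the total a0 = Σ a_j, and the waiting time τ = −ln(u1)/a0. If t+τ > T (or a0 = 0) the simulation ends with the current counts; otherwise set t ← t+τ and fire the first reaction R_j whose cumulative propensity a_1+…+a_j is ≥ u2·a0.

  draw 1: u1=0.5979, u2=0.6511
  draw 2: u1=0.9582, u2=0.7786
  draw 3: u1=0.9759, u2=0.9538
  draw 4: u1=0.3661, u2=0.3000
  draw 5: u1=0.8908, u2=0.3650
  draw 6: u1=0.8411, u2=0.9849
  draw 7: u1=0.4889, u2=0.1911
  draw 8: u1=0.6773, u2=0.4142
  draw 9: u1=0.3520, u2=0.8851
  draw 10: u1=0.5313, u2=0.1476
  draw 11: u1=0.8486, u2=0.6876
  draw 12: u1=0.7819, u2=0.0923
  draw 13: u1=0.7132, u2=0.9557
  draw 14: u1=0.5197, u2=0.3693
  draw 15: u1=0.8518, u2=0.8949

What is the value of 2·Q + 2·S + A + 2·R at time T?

Value at T = 42

Check how each reaction changes W = 2·Q + 2·S + A + 2·R (weight of products minus weight of reactants):
R1: R -> 2 A: (1·2) − (2·1) = 2 − 2 = 0
R2: S -> R: (2·1) − (2·1) = 2 − 2 = 0
R3: S -> Q: (2·1) − (2·1) = 2 − 2 = 0
R4: S -> R: (2·1) − (2·1) = 2 − 2 = 0
Every reaction leaves W unchanged, so W is conserved and no simulation is needed: W(T) = W(0) = 2·5 + 2·9 + 8 + 2·3 = 42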